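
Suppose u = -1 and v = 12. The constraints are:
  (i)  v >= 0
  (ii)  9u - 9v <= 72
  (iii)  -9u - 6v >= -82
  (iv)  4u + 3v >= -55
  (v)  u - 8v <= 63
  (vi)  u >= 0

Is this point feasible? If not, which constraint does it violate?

Constraint (vi): u = -1, which is not ≥ 0. All other constraints are satisfied.

not feasible — violates (vi)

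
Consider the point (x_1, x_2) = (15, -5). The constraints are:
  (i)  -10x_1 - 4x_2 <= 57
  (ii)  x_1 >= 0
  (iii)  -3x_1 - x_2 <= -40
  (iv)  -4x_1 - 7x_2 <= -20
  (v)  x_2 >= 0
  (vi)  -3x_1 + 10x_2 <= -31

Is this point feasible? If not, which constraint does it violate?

not feasible — violates (v)

Constraint (v): x_2 = -5, which is not ≥ 0. All other constraints are satisfied.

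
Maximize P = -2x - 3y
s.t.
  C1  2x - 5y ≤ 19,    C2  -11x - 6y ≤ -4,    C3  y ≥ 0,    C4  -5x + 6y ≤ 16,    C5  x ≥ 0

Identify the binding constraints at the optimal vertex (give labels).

Vertices and P = -2x - 3y:
  (19/2, 0) → P = -19
  (4/11, 0) → P = -8/11
  (0, 2/3) → P = -2
  (0, 8/3) → P = -8
The feasible region is unbounded (it extends along (6, 5), (5, 2)), but P strictly decreases along every unbounded feasible direction, so there is no improving ray and the maximum is attained at a vertex.

The maximum is at (4/11, 0). Substituting into each constraint, equality holds for C2 and C3; the remaining constraints have slack.

C2 and C3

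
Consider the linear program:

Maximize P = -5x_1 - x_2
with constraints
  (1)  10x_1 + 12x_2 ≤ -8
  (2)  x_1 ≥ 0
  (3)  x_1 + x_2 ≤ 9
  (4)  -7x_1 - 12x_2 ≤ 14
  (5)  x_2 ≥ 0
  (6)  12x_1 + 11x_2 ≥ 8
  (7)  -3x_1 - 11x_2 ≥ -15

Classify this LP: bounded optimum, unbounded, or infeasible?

infeasible

The boundaries x_1 = 0 and 12x_1 + 11x_2 = 8 meet at (0, 8/11), but that point violates 10x_1 + 12x_2 ≤ -8. Every candidate vertex is excluded by some other constraint, so the feasible region is empty.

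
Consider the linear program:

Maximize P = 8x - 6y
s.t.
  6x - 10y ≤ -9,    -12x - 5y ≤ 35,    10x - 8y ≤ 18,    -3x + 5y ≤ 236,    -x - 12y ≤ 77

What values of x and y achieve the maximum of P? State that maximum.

Corner points and P = 8x - 6y:
  (-79/30, -17/25) → P = -1274/75
  (63/13, 99/26) → P = 207/13
  (-271/15, 909/25) → P = -27202/75
  (989/13, 1207/13) → P = 670/13

x = 989/13, y = 1207/13, maximum P = 670/13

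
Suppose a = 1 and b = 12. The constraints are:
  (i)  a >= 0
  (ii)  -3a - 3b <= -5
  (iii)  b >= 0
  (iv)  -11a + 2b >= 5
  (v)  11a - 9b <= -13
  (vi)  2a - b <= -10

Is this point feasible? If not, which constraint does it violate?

(i): 1 ≥ 0 ✓
(ii): -39 ≤ -5 ✓
(iii): 12 ≥ 0 ✓
(iv): 13 ≥ 5 ✓
(v): -97 ≤ -13 ✓
(vi): -10 ≤ -10 ✓

feasible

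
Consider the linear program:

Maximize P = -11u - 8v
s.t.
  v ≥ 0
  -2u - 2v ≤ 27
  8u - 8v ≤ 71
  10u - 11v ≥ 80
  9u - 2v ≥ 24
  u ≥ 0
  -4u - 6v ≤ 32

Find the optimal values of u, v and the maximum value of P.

The optimum lies where v = 0 and 10u - 11v = 80.
Solving simultaneously gives u = 8, v = 0.

u = 8, v = 0, maximum P = -88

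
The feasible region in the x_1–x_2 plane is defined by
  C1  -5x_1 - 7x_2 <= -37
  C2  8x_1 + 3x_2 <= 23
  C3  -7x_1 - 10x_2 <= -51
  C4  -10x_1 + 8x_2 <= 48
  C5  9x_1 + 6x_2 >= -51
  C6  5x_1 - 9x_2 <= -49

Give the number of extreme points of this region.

Intersecting each pair of boundary lines and keeping only the points that satisfy every inequality leaves:
  (-4/11, 61/11)
  (-1/8, 43/8)
  (20/47, 307/47)
  (20/29, 169/29)

4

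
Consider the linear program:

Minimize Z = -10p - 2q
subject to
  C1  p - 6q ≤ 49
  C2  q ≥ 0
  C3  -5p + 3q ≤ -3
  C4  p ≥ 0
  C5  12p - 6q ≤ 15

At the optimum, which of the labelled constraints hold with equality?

Corner points and Z = -10p - 2q:
  (3/5, 0) → Z = -6
  (5/4, 0) → Z = -25/2
  (9/2, 13/2) → Z = -58

The minimum is at (9/2, 13/2). Substituting into each constraint, equality holds for C3 and C5; the remaining constraints have slack.

C3 and C5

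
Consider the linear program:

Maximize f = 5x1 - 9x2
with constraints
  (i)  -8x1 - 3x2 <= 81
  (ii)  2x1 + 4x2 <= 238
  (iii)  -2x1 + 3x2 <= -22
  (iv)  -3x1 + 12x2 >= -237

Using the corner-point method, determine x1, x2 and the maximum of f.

Corner points and f = 5x1 - 9x2:
  (-59/10, -169/15) → f = 719/10
  (-87/35, -713/35) → f = 5982/35
  (401/7, 216/7) → f = 61/7
  (317/3, 20/3) → f = 1405/3

x1 = 317/3, x2 = 20/3, maximum f = 1405/3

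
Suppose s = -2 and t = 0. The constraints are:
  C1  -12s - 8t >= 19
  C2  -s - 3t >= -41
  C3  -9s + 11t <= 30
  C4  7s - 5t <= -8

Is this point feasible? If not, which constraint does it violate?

feasible

C1: 24 ≥ 19 ✓
C2: 2 ≥ -41 ✓
C3: 18 ≤ 30 ✓
C4: -14 ≤ -8 ✓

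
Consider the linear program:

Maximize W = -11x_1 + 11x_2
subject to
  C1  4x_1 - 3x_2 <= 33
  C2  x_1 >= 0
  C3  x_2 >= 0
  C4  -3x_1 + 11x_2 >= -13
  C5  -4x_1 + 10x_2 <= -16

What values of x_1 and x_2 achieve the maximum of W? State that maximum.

x_1 = 4, x_2 = 0, maximum W = -44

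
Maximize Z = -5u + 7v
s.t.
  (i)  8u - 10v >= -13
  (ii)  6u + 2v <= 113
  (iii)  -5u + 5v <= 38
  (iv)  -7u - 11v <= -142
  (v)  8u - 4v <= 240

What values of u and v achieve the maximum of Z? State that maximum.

Corner points and Z = -5u + 7v:
  (276/19, 491/38) → Z = 677/38
  (1277/158, 1227/158) → Z = 1102/79
  (959/52, 61/52) → Z = -84

At the optimal vertex, 8u - 10v = -13 and 6u + 2v = 113.
Solving simultaneously gives u = 276/19, v = 491/38.

u = 276/19, v = 491/38, maximum Z = 677/38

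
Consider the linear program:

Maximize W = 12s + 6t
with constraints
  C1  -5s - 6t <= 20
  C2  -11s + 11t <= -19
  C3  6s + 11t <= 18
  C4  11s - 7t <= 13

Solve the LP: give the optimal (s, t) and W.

s = 5/22, t = -3/2, maximum W = -69/11

Vertices and W = 12s + 6t:
  (-106/121, -315/121) → W = -3162/121
  (-62/101, -285/101) → W = -2454/101
  (5/22, -3/2) → W = -69/11

The binding constraints are -11s + 11t = -19 and 11s - 7t = 13.
Solving simultaneously gives s = 5/22, t = -3/2.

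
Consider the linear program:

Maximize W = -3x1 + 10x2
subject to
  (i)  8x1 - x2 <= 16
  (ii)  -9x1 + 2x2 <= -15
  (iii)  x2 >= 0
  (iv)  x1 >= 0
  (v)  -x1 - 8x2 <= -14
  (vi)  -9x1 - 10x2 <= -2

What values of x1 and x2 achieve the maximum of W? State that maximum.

x1 = 17/7, x2 = 24/7, maximum W = 27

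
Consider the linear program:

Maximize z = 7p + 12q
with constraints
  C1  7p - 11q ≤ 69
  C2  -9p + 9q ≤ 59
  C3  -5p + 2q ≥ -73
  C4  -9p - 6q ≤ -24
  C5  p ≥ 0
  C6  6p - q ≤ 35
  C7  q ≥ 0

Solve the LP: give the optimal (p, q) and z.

p = 374/45, q = 223/15, maximum z = 10646/45

Feasible corners and z = 7p + 12q:
  (0, 59/9) → z = 236/3
  (374/45, 223/15) → z = 10646/45
  (0, 4) → z = 48
  (8/3, 0) → z = 56/3
  (35/6, 0) → z = 245/6

The binding constraints are -9p + 9q = 59 and 6p - q = 35.
Solving simultaneously gives p = 374/45, q = 223/15.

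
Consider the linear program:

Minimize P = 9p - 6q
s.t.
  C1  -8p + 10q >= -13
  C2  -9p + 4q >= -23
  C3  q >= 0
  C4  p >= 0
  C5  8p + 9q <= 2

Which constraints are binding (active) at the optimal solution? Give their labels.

C4 and C5

Corner points and P = 9p - 6q:
  (0, 0) → P = 0
  (1/4, 0) → P = 9/4
  (0, 2/9) → P = -4/3

The minimum is at (0, 2/9). Substituting into each constraint, equality holds for C4 and C5; the remaining constraints have slack.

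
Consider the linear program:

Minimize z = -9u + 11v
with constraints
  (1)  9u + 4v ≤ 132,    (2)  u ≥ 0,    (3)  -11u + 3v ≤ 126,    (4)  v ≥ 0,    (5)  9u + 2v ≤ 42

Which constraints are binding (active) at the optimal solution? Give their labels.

Vertices and z = -9u + 11v:
  (0, 0) → z = 0
  (0, 21) → z = 231
  (14/3, 0) → z = -42

The minimum is at (14/3, 0). Substituting into each constraint, equality holds for (4) and (5); the remaining constraints have slack.

(4) and (5)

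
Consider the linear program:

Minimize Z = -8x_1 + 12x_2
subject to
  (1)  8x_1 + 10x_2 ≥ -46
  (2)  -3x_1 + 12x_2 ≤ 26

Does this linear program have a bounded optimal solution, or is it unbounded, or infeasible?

From the feasible point (-58/9, 5/9), moving in the direction (10, -8) keeps every constraint satisfied while Z decreases without bound.

unbounded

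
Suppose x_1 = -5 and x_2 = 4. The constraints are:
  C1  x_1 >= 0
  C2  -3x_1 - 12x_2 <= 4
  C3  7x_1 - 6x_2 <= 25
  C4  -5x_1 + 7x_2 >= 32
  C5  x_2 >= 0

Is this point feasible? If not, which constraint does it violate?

Constraint C1: x_1 = -5, which is not ≥ 0. All other constraints are satisfied.

not feasible — violates C1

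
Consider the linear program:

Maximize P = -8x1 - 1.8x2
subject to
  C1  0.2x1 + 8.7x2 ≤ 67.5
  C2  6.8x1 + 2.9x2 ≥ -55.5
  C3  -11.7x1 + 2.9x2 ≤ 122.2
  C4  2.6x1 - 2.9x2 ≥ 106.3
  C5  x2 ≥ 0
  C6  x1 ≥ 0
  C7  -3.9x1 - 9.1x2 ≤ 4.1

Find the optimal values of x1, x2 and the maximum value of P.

x1 = 1063/26, x2 = 0, maximum P = -4252/13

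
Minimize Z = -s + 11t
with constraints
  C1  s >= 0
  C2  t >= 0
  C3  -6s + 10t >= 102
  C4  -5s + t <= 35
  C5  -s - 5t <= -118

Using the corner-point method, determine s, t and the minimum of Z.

Feasible corners and Z = -s + 11t:
  (0, 35) → Z = 385
  (0, 118/5) → Z = 1298/5
  (67/4, 81/4) → Z = 206
The feasible region is unbounded (it extends along (1, 5), (5, 3)), but Z strictly increases along every unbounded feasible direction, so there is no improving ray and the minimum is attained at a vertex.

At the optimal vertex, -6s + 10t = 102 and -s - 5t = -118.
Solving simultaneously gives s = 67/4, t = 81/4.

s = 67/4, t = 81/4, minimum Z = 206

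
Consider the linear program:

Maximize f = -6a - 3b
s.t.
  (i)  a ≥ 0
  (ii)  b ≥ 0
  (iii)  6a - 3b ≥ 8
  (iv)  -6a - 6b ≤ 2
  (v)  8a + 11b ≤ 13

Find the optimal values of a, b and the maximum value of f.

Vertices and f = -6a - 3b:
  (4/3, 0) → f = -8
  (13/8, 0) → f = -39/4
  (127/90, 7/45) → f = -134/15

At the optimal vertex, b = 0 and 6a - 3b = 8.
Solving simultaneously gives a = 4/3, b = 0.

a = 4/3, b = 0, maximum f = -8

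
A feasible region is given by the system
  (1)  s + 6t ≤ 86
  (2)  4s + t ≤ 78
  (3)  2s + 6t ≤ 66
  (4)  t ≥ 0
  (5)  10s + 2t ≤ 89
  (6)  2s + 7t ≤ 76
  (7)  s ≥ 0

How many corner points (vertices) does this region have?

Intersecting each pair of boundary lines and keeping only the points that satisfy every inequality leaves:
  (201/28, 241/28)
  (3, 10)
  (89/10, 0)
  (0, 0)
  (0, 76/7)

5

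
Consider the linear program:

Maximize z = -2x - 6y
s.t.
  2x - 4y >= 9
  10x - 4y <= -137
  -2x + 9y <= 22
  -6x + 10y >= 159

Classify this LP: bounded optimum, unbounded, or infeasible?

unbounded

From the feasible point (-363/2, -93), moving in the direction (-4, -2) keeps every constraint satisfied while z increases without bound.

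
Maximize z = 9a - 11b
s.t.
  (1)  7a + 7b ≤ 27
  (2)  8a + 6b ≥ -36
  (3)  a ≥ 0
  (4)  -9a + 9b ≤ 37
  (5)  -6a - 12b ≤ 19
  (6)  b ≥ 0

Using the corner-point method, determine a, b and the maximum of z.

Vertices and z = 9a - 11b:
  (0, 27/7) → z = -297/7
  (27/7, 0) → z = 243/7
  (0, 0) → z = 0

At the optimal vertex, 7a + 7b = 27 and b = 0.
Solving simultaneously gives a = 27/7, b = 0.

a = 27/7, b = 0, maximum z = 243/7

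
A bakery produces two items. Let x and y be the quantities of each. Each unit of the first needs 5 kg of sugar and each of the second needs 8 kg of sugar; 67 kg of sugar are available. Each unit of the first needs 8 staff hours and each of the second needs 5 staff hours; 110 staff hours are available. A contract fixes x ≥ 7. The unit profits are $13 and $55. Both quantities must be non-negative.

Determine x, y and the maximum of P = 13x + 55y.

Vertices and P = 13x + 55y:
  (67/5, 0) → P = 871/5
  (7, 0) → P = 91
  (7, 4) → P = 311

The optimum lies where 5x + 8y = 67 and x = 7.
Solving simultaneously gives x = 7, y = 4.

x = 7, y = 4, maximum P = 311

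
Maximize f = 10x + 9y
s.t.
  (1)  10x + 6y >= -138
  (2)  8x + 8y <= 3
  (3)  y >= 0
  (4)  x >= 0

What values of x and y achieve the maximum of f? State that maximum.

At the optimal vertex, 8x + 8y = 3 and y = 0.
Solving simultaneously gives x = 3/8, y = 0.

x = 3/8, y = 0, maximum f = 15/4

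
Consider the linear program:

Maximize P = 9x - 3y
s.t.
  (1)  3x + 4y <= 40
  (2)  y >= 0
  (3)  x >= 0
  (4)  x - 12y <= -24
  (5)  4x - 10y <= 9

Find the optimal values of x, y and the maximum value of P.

x = 218/23, y = 133/46, maximum P = 3525/46

Extreme points and P = 9x - 3y:
  (0, 10) → P = -30
  (218/23, 133/46) → P = 3525/46
  (0, 2) → P = -6
  (174/19, 105/38) → P = 2817/38

At the optimal vertex, 3x + 4y = 40 and 4x - 10y = 9.
Solving simultaneously gives x = 218/23, y = 133/46.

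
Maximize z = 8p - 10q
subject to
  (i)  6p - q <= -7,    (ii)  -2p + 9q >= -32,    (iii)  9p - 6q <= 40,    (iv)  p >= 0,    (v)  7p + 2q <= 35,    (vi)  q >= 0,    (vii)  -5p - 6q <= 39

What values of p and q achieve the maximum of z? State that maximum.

Feasible corners and z = 8p - 10q:
  (0, 7) → z = -70
  (21/19, 259/19) → z = -2422/19
  (0, 35/2) → z = -175

p = 0, q = 7, maximum z = -70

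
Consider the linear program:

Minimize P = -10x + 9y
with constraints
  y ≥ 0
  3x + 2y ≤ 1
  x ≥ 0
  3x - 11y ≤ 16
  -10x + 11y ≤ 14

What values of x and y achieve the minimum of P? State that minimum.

At the optimal vertex, y = 0 and 3x + 2y = 1.
Solving simultaneously gives x = 1/3, y = 0.

x = 1/3, y = 0, minimum P = -10/3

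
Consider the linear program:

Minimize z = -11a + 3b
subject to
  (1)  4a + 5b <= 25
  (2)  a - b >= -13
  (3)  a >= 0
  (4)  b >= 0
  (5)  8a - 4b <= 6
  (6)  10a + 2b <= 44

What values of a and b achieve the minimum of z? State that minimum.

Corner points and z = -11a + 3b:
  (0, 5) → z = 15
  (65/28, 22/7) → z = -451/28
  (0, 0) → z = 0
  (3/4, 0) → z = -33/4

At the optimal vertex, 4a + 5b = 25 and 8a - 4b = 6.
Solving simultaneously gives a = 65/28, b = 22/7.

a = 65/28, b = 22/7, minimum z = -451/28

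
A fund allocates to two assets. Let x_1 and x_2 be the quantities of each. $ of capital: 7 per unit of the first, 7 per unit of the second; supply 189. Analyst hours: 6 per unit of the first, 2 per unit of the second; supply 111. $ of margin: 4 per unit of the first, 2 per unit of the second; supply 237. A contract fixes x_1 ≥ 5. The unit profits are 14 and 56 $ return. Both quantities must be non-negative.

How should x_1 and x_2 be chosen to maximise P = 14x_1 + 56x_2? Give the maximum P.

Corner points and P = 14x_1 + 56x_2:
  (37/2, 0) → P = 259
  (5, 0) → P = 70
  (57/4, 51/4) → P = 1827/2
  (5, 22) → P = 1302

The optimum lies where 7x_1 + 7x_2 = 189 and x_1 = 5.
Solving simultaneously gives x_1 = 5, x_2 = 22.

x_1 = 5, x_2 = 22, maximum P = 1302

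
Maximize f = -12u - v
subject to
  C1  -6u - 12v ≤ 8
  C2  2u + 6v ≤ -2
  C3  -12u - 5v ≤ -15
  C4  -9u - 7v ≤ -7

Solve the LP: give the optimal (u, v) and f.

Vertices and f = -12u - v:
  (70/33, -19/11) → f = -261/11
  (50/31, -27/31) → f = -573/31
  (70/39, -17/13) → f = -263/13
The feasible region is unbounded (it extends along (2, -1), (3, -1)), but f strictly decreases along every unbounded feasible direction, so there is no improving ray and the maximum is attained at a vertex.

The binding constraints are 2u + 6v = -2 and -12u - 5v = -15.
Solving simultaneously gives u = 50/31, v = -27/31.

u = 50/31, v = -27/31, maximum f = -573/31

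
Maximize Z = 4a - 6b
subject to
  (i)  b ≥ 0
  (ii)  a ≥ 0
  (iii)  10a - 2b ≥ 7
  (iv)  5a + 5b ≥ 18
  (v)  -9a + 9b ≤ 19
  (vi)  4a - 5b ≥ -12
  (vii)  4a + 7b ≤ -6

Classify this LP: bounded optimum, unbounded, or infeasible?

infeasible

The boundaries b = 0 and 5a + 5b = 18 meet at (18/5, 0), but that point violates 4a + 7b ≤ -6. Every candidate vertex is excluded by some other constraint, so the feasible region is empty.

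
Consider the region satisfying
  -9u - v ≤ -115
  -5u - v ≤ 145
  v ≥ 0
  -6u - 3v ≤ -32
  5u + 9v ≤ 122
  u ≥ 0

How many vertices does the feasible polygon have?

Of the 15 pairwise boundary intersections, those satisfying every inequality are:
  (115/9, 0)
  (913/76, 523/76)
  (122/5, 0)

3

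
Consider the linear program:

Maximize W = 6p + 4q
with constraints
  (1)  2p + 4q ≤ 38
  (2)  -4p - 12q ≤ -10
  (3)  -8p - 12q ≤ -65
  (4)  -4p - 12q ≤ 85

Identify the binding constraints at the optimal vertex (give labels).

Extreme points and W = 6p + 4q:
  (52, -33/2) → W = 246
  (-49/2, 87/4) → W = -60
  (55/4, -15/4) → W = 135/2

The maximum is at (52, -33/2). Substituting into each constraint, equality holds for (1) and (2); the remaining constraints have slack.

(1) and (2)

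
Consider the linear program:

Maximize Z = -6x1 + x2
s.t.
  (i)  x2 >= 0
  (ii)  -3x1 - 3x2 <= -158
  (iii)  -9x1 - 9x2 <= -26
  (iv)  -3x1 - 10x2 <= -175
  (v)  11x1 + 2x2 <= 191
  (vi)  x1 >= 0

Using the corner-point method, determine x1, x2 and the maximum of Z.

Corner points and Z = -6x1 + x2:
  (257/27, 1165/27) → Z = -377/27
  (0, 158/3) → Z = 158/3
  (0, 191/2) → Z = 191/2

The optimum lies where 11x1 + 2x2 = 191 and x1 = 0.
Solving simultaneously gives x1 = 0, x2 = 191/2.

x1 = 0, x2 = 191/2, maximum Z = 191/2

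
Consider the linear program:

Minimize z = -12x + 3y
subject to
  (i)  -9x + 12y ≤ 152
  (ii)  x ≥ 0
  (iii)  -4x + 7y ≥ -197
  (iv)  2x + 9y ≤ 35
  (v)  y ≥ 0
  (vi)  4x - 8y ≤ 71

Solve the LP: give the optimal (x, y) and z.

Corner points and z = -12x + 3y:
  (0, 35/9) → z = 35/3
  (0, 0) → z = 0
  (35/2, 0) → z = -210

The optimum lies where 2x + 9y = 35 and y = 0.
Solving simultaneously gives x = 35/2, y = 0.

x = 35/2, y = 0, minimum z = -210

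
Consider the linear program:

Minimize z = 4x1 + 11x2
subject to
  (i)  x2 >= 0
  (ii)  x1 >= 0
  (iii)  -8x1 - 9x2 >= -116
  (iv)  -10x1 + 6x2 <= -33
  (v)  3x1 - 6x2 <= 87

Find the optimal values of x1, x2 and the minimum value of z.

x1 = 33/10, x2 = 0, minimum z = 66/5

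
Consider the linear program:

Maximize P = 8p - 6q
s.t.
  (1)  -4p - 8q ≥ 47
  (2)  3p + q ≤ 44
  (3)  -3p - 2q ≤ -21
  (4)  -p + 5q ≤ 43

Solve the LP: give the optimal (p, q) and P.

p = 67/3, q = -23, maximum P = 950/3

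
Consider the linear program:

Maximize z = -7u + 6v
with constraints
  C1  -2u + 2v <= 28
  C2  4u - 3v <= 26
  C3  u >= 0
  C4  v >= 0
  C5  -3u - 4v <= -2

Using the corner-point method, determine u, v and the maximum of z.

u = 0, v = 14, maximum z = 84

Extreme points and z = -7u + 6v:
  (68, 82) → z = 16
  (0, 14) → z = 84
  (13/2, 0) → z = -91/2
  (0, 1/2) → z = 3
  (2/3, 0) → z = -14/3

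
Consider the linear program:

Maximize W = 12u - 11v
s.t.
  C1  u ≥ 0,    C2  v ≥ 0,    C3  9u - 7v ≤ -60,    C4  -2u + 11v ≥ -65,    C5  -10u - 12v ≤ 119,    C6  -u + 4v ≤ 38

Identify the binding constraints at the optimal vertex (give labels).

Vertices and W = 12u - 11v:
  (0, 60/7) → W = -660/7
  (0, 19/2) → W = -209/2
  (26/29, 282/29) → W = -2790/29

The maximum is at (0, 60/7). Substituting into each constraint, equality holds for C1 and C3; the remaining constraints have slack.

C1 and C3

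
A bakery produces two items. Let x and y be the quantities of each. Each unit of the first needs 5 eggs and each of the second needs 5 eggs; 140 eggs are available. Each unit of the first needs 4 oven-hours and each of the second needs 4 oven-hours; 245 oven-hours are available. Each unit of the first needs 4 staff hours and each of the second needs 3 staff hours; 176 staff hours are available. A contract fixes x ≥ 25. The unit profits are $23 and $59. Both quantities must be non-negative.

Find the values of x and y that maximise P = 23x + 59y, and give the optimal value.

The optimum lies where 5x + 5y = 140 and x = 25.
Solving simultaneously gives x = 25, y = 3.

x = 25, y = 3, maximum P = 752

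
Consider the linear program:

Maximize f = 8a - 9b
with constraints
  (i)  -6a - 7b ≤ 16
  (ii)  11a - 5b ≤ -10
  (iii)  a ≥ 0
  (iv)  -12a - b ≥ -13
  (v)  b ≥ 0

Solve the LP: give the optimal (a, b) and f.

Feasible corners and f = 8a - 9b:
  (0, 2) → f = -18
  (55/71, 263/71) → f = -1927/71
  (0, 13) → f = -117

At the optimal vertex, 11a - 5b = -10 and a = 0.
Solving simultaneously gives a = 0, b = 2.

a = 0, b = 2, maximum f = -18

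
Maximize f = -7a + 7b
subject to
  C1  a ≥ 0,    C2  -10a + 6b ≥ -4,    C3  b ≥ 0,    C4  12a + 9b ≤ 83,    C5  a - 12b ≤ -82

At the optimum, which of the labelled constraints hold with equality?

C1 and C4

Extreme points and f = -7a + 7b:
  (0, 83/9) → f = 581/9
  (0, 41/6) → f = 287/6
  (86/51, 1067/153) → f = 5663/153

The maximum is at (0, 83/9). Substituting into each constraint, equality holds for C1 and C4; the remaining constraints have slack.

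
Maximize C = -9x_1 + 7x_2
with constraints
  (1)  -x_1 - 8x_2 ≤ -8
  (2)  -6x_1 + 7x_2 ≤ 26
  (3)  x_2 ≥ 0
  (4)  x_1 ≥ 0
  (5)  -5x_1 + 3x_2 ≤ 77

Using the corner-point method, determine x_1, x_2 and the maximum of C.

x_1 = 0, x_2 = 26/7, maximum C = 26

The feasible region is unbounded (it extends along (7, 6), (1, 0)), but C strictly decreases along every unbounded feasible direction, so there is no improving ray and the maximum is attained at a vertex.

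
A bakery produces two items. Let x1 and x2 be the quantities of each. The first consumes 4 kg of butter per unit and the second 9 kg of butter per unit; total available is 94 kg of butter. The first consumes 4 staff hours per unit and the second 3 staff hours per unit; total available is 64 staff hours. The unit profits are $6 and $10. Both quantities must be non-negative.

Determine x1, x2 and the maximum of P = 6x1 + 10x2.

Extreme points and P = 6x1 + 10x2:
  (0, 0) → P = 0
  (0, 94/9) → P = 940/9
  (16, 0) → P = 96
  (49/4, 5) → P = 247/2

x1 = 49/4, x2 = 5, maximum P = 247/2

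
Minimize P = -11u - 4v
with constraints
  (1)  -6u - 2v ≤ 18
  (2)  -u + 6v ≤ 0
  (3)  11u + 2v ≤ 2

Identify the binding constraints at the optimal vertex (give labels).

(2) and (3)

Vertices and P = -11u - 4v:
  (-54/19, -9/19) → P = 630/19
  (4, -21) → P = 40
  (3/17, 1/34) → P = -35/17

The minimum is at (3/17, 1/34). Substituting into each constraint, equality holds for (2) and (3); the remaining constraints have slack.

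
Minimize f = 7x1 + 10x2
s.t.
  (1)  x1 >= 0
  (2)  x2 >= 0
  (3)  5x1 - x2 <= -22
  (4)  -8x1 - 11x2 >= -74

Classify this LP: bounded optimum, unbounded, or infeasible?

The boundaries x1 = 0 and x2 = 0 meet at (0, 0), but that point violates 5x1 - x2 ≤ -22. Every candidate vertex is excluded by some other constraint, so the feasible region is empty.

infeasible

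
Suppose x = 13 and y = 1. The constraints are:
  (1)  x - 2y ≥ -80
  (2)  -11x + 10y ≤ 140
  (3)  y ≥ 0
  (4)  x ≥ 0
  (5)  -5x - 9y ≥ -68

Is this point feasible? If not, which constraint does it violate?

not feasible — violates (5)

Constraint (5): -5x - 9y = -74, which is not ≥ -68. All other constraints are satisfied.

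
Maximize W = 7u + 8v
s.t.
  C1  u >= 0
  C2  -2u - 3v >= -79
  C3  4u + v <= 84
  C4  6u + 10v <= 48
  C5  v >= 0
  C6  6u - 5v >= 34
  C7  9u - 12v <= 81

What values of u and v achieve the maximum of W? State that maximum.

Corner points and W = 7u + 8v:
  (8, 0) → W = 56
  (58/9, 14/15) → W = 2366/45
  (17/3, 0) → W = 119/3

u = 8, v = 0, maximum W = 56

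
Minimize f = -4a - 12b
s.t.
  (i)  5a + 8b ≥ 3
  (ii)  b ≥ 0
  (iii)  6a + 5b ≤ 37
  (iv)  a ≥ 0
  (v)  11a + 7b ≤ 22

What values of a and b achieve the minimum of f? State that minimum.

Feasible corners and f = -4a - 12b:
  (3/5, 0) → f = -12/5
  (0, 3/8) → f = -9/2
  (2, 0) → f = -8
  (0, 22/7) → f = -264/7

The binding constraints are a = 0 and 11a + 7b = 22.
Solving simultaneously gives a = 0, b = 22/7.

a = 0, b = 22/7, minimum f = -264/7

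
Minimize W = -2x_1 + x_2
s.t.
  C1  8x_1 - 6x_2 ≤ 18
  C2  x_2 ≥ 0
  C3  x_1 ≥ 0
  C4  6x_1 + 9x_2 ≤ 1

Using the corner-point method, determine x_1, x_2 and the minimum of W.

x_1 = 1/6, x_2 = 0, minimum W = -1/3

Extreme points and W = -2x_1 + x_2:
  (0, 0) → W = 0
  (1/6, 0) → W = -1/3
  (0, 1/9) → W = 1/9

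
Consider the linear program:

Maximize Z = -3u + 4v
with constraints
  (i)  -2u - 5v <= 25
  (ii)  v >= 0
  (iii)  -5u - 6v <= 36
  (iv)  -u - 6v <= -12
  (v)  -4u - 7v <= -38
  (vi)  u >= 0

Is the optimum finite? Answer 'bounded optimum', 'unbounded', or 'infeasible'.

From the feasible point (12, 0), moving in the direction (0, 1) keeps every constraint satisfied while Z increases without bound.

unbounded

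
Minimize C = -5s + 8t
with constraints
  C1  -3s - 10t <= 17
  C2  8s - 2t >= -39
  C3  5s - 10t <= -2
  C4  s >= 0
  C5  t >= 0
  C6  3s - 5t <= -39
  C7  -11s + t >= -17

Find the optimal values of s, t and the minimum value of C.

Feasible corners and C = -5s + 8t:
  (0, 39/2) → C = 156
  (73/14, 565/14) → C = 4155/14
  (0, 39/5) → C = 312/5
  (31/13, 120/13) → C = 805/13

s = 31/13, t = 120/13, minimum C = 805/13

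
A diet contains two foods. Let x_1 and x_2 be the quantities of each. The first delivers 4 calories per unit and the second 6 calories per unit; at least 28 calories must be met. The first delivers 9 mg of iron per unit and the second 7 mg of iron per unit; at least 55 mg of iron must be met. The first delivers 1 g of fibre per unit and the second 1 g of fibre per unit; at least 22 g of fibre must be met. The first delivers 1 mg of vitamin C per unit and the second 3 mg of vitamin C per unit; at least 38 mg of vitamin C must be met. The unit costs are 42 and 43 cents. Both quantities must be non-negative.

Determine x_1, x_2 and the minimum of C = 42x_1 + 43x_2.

x_1 = 14, x_2 = 8, minimum C = 932

Feasible corners and C = 42x_1 + 43x_2:
  (0, 22) → C = 946
  (38, 0) → C = 1596
  (14, 8) → C = 932
The feasible region is unbounded (it extends along (0, 1), (1, 0)), but C strictly increases along every unbounded feasible direction, so there is no improving ray and the minimum is attained at a vertex.

The optimum lies where x_1 + x_2 = 22 and x_1 + 3x_2 = 38.
Solving simultaneously gives x_1 = 14, x_2 = 8.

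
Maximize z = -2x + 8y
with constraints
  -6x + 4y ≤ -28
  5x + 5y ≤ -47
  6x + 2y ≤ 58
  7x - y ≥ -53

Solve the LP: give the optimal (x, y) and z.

x = -24/25, y = -211/25, maximum z = -328/5

Corner points and z = -2x + 8y:
  (-24/25, -211/25) → z = -328/5
  (-120/11, -257/11) → z = -1816/11
  (96/5, -143/5) → z = -1336/5
The feasible region is unbounded (it extends along (1, -3), (-1, -7)), but z strictly decreases along every unbounded feasible direction, so there is no improving ray and the maximum is attained at a vertex.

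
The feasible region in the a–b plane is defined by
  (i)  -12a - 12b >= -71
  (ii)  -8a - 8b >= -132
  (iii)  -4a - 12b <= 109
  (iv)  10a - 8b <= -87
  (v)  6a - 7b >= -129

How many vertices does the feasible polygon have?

4

The feasible vertices (each the meet of two boundaries and inside every other half-plane) are:
  (-119/54, 877/108)
  (-1051/156, 329/26)
  (-479/38, -371/76)
  (-2311/100, -69/50)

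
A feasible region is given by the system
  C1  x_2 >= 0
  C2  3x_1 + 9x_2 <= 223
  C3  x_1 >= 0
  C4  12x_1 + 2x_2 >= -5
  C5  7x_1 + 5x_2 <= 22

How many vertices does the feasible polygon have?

3

The feasible vertices (each the meet of two boundaries and inside every other half-plane) are:
  (0, 0)
  (22/7, 0)
  (0, 22/5)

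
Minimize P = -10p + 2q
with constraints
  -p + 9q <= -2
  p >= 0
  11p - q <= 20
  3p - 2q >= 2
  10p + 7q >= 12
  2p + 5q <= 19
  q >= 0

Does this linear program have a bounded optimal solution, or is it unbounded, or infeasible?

The boundaries -p + 9q = -2 and 11p - q = 20 meet at (89/49, -1/49), but that point violates q ≥ 0. Every candidate vertex is excluded by some other constraint, so the feasible region is empty.

infeasible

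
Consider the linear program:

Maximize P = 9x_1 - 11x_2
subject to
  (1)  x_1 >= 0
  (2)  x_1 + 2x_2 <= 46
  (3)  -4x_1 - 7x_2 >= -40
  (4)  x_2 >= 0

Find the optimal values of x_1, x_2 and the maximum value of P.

Vertices and P = 9x_1 - 11x_2:
  (0, 40/7) → P = -440/7
  (0, 0) → P = 0
  (10, 0) → P = 90

At the optimal vertex, -4x_1 - 7x_2 = -40 and x_2 = 0.
Solving simultaneously gives x_1 = 10, x_2 = 0.

x_1 = 10, x_2 = 0, maximum P = 90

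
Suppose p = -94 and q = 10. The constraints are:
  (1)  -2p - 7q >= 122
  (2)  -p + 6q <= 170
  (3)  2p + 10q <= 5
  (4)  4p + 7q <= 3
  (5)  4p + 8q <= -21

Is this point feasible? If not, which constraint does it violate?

not feasible — violates (1)

Constraint (1): -2p - 7q = 118, which is not ≥ 122. All other constraints are satisfied.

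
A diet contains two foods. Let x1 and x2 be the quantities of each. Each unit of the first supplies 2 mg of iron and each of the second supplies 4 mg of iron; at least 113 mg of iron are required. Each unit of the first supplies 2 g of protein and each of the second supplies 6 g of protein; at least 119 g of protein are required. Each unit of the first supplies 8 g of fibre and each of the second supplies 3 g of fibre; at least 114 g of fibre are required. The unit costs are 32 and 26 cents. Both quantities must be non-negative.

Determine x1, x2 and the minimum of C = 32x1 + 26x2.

The feasible region is unbounded (it extends along (0, 1), (1, 0)), but C strictly increases along every unbounded feasible direction, so there is no improving ray and the minimum is attained at a vertex.

The binding constraints are 2x1 + 4x2 = 113 and 8x1 + 3x2 = 114.
Solving simultaneously gives x1 = 9/2, x2 = 26.

x1 = 9/2, x2 = 26, minimum C = 820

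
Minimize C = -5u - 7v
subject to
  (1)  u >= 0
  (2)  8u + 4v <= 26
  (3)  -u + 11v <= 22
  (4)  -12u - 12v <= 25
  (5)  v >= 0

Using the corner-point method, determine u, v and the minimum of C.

Corner points and C = -5u - 7v:
  (0, 2) → C = -14
  (0, 0) → C = 0
  (99/46, 101/46) → C = -601/23
  (13/4, 0) → C = -65/4

The optimum lies where 8u + 4v = 26 and -u + 11v = 22.
Solving simultaneously gives u = 99/46, v = 101/46.

u = 99/46, v = 101/46, minimum C = -601/23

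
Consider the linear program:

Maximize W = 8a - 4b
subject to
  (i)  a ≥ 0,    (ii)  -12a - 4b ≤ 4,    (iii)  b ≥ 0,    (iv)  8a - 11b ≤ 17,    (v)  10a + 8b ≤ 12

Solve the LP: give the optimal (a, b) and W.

a = 6/5, b = 0, maximum W = 48/5

The binding constraints are b = 0 and 10a + 8b = 12.
Solving simultaneously gives a = 6/5, b = 0.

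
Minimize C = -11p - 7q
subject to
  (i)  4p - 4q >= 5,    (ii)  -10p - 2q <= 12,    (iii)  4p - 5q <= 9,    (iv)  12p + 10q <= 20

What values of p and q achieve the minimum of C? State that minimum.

Extreme points and C = -11p - 7q:
  (-19/24, -49/24) → C = 23
  (65/44, 5/22) → C = -785/44
  (-21/29, -69/29) → C = 714/29
  (19/10, -7/25) → C = -947/50

p = 19/10, q = -7/25, minimum C = -947/50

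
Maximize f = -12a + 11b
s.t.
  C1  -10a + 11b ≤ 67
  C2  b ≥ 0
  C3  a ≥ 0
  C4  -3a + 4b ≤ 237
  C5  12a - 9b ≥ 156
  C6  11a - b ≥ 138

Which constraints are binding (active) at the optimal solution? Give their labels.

C1 and C5

Extreme points and f = -12a + 11b:
  (2339/7, 2169/7) → f = -4209/7
  (773/14, 394/7) → f = -304/7
  (13, 0) → f = -156
The feasible region is unbounded (it extends along (4, 3), (1, 0)), but f strictly decreases along every unbounded feasible direction, so there is no improving ray and the maximum is attained at a vertex.

The maximum is at (773/14, 394/7). Substituting into each constraint, equality holds for C1 and C5; the remaining constraints have slack.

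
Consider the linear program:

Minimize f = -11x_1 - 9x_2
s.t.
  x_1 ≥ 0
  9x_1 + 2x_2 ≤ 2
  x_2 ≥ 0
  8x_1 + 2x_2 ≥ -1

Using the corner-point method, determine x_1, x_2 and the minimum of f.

x_1 = 0, x_2 = 1, minimum f = -9

Corner points and f = -11x_1 - 9x_2:
  (0, 1) → f = -9
  (0, 0) → f = 0
  (2/9, 0) → f = -22/9

At the optimal vertex, x_1 = 0 and 9x_1 + 2x_2 = 2.
Solving simultaneously gives x_1 = 0, x_2 = 1.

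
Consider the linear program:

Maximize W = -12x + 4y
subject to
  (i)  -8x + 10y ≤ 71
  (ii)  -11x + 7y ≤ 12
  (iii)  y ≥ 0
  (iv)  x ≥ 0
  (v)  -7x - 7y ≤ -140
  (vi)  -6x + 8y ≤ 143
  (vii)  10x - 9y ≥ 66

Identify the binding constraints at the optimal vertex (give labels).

(v) and (vii)

Feasible corners and W = -12x + 4y:
  (431/2, 359/2) → W = -1868
  (1299/28, 619/14) → W = -2659/7
  (20, 0) → W = -240
  (246/19, 134/19) → W = -2416/19
The feasible region is unbounded (it extends along (4, 3), (1, 0)), but W strictly decreases along every unbounded feasible direction, so there is no improving ray and the maximum is attained at a vertex.

The maximum is at (246/19, 134/19). Substituting into each constraint, equality holds for (v) and (vii); the remaining constraints have slack.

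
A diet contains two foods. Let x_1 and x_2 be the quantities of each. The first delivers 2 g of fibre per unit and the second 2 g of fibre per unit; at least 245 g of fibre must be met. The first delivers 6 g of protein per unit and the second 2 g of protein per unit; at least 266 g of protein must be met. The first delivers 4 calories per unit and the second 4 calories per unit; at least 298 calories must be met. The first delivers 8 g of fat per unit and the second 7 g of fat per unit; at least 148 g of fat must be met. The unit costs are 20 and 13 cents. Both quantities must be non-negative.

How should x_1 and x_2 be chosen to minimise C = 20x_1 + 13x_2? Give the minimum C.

Vertices and C = 20x_1 + 13x_2:
  (0, 133) → C = 1729
  (245/2, 0) → C = 2450
  (21/4, 469/4) → C = 6517/4
The feasible region is unbounded (it extends along (0, 1), (1, 0)), but C strictly increases along every unbounded feasible direction, so there is no improving ray and the minimum is attained at a vertex.

The optimum lies where 2x_1 + 2x_2 = 245 and 6x_1 + 2x_2 = 266.
Solving simultaneously gives x_1 = 21/4, x_2 = 469/4.

x_1 = 21/4, x_2 = 469/4, minimum C = 6517/4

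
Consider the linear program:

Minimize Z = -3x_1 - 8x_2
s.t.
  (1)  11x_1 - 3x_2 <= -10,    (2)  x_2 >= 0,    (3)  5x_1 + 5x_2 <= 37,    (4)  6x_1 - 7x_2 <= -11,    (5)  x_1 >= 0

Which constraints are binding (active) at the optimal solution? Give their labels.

(3) and (5)

Vertices and Z = -3x_1 - 8x_2:
  (61/70, 457/70) → Z = -3839/70
  (0, 10/3) → Z = -80/3
  (0, 37/5) → Z = -296/5

The minimum is at (0, 37/5). Substituting into each constraint, equality holds for (3) and (5); the remaining constraints have slack.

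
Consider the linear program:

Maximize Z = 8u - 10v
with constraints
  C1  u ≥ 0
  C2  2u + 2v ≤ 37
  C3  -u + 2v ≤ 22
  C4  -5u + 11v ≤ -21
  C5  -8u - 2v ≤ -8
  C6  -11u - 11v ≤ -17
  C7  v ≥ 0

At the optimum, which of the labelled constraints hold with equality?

Extreme points and Z = 8u - 10v:
  (449/32, 143/32) → Z = 1081/16
  (37/2, 0) → Z = 148
  (21/5, 0) → Z = 168/5

The maximum is at (37/2, 0). Substituting into each constraint, equality holds for C2 and C7; the remaining constraints have slack.

C2 and C7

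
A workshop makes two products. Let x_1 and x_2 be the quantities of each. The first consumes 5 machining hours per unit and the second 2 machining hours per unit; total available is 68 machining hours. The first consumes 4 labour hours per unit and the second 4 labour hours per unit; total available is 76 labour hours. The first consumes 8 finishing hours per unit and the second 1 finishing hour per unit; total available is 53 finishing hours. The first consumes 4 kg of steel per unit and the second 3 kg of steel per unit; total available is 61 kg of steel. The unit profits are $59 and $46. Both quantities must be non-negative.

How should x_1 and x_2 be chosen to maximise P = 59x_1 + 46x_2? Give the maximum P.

x_1 = 4, x_2 = 15, maximum P = 926

Extreme points and P = 59x_1 + 46x_2:
  (0, 0) → P = 0
  (0, 19) → P = 874
  (53/8, 0) → P = 3127/8
  (4, 15) → P = 926
  (49/10, 69/5) → P = 9239/10

The optimum lies where 4x_1 + 4x_2 = 76 and 4x_1 + 3x_2 = 61.
Solving simultaneously gives x_1 = 4, x_2 = 15.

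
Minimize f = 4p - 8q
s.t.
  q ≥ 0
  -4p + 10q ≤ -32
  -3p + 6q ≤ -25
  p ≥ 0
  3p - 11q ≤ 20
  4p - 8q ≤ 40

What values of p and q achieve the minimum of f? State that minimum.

Extreme points and f = 4p - 8q:
  (76/7, 8/7) → f = 240/7
  (18, 4) → f = 40
  (14, 2) → f = 40

p = 76/7, q = 8/7, minimum f = 240/7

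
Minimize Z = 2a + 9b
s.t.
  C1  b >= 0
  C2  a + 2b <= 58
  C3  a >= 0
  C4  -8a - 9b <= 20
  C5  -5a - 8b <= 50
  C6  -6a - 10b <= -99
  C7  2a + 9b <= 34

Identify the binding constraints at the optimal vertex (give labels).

Corner points and Z = 2a + 9b:
  (33/2, 0) → Z = 33
  (17, 0) → Z = 34
  (551/34, 3/17) → Z = 34

The minimum is at (33/2, 0). Substituting into each constraint, equality holds for C1 and C6; the remaining constraints have slack.

C1 and C6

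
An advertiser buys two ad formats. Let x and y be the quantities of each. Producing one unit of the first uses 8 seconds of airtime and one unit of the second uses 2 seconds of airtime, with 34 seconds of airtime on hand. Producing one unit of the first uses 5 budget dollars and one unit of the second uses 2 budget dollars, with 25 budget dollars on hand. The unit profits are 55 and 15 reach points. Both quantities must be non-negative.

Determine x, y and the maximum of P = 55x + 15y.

x = 3, y = 5, maximum P = 240

Corner points and P = 55x + 15y:
  (0, 0) → P = 0
  (0, 25/2) → P = 375/2
  (17/4, 0) → P = 935/4
  (3, 5) → P = 240

The binding constraints are 8x + 2y = 34 and 5x + 2y = 25.
Solving simultaneously gives x = 3, y = 5.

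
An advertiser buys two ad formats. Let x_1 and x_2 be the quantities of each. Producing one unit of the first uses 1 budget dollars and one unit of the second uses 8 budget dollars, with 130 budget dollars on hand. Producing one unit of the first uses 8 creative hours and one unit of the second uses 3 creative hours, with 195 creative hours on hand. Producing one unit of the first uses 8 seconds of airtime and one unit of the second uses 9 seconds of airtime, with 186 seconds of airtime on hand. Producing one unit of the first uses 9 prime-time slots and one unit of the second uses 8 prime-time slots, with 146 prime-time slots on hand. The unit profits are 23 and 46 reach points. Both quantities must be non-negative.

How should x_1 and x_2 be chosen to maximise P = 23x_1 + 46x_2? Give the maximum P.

x_1 = 2, x_2 = 16, maximum P = 782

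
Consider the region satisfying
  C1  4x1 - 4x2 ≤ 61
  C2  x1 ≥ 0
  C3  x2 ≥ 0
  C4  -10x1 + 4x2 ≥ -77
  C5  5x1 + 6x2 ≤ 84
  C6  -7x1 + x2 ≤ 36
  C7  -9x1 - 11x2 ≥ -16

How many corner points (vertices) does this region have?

3

Intersecting each pair of boundary lines and keeping only the points that satisfy every inequality leaves:
  (0, 0)
  (0, 16/11)
  (16/9, 0)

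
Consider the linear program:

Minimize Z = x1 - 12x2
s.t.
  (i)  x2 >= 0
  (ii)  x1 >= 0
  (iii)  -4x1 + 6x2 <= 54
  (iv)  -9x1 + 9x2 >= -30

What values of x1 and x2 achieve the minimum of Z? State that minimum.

x1 = 37, x2 = 101/3, minimum Z = -367

Vertices and Z = x1 - 12x2:
  (0, 0) → Z = 0
  (10/3, 0) → Z = 10/3
  (0, 9) → Z = -108
  (37, 101/3) → Z = -367

The binding constraints are -4x1 + 6x2 = 54 and -9x1 + 9x2 = -30.
Solving simultaneously gives x1 = 37, x2 = 101/3.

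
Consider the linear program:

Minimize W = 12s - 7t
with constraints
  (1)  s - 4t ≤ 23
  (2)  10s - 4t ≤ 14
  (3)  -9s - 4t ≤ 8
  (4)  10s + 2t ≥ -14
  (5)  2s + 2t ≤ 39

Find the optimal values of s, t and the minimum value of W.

Vertices and W = 12s - 7t:
  (6/19, -103/38) → W = 865/38
  (46/7, 181/14) → W = -163/14
  (-20/11, 23/11) → W = -401/11
  (-53/8, 209/8) → W = -2099/8

s = -53/8, t = 209/8, minimum W = -2099/8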